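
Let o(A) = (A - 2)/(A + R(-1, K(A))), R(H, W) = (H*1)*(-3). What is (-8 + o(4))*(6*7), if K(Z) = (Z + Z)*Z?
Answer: -324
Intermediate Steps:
K(Z) = 2*Z**2 (K(Z) = (2*Z)*Z = 2*Z**2)
R(H, W) = -3*H (R(H, W) = H*(-3) = -3*H)
o(A) = (-2 + A)/(3 + A) (o(A) = (A - 2)/(A - 3*(-1)) = (-2 + A)/(A + 3) = (-2 + A)/(3 + A))
(-8 + o(4))*(6*7) = (-8 + (-2 + 4)/(3 + 4))*(6*7) = (-8 + 2/7)*42 = -54/7*42 = -324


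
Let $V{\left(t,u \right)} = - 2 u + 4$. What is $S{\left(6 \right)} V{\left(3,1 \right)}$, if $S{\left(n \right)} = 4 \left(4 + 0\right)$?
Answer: $32$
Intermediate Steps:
$S{\left(n \right)} = 16$ ($S{\left(n \right)} = 4 \cdot 4 = 16$)
$V{\left(t,u \right)} = 4 - 2 u$
$S{\left(6 \right)} V{\left(3,1 \right)} = 16 \left(4 - 2\right) = 16 \cdot 2 = 32$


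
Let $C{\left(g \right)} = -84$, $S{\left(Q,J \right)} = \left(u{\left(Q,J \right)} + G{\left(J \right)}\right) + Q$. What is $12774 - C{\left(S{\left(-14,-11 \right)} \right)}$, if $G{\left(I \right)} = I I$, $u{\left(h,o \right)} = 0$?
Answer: $12858$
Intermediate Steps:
$G{\left(I \right)} = I^{2}$
$S{\left(Q,J \right)} = Q + J^{2}$ ($S{\left(Q,J \right)} = \left(0 + J^{2}\right) + Q = J^{2} + Q = Q + J^{2}$)
$12774 - C{\left(S{\left(-14,-11 \right)} \right)} = 12774 - -84 = 12774 + 84 = 12858$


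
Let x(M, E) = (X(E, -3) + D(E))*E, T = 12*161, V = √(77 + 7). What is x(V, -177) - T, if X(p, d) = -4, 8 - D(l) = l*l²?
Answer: -981508881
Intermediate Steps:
D(l) = 8 - l³ (D(l) = 8 - l*l² = 8 - l³)
V = 2*√21 (V = √84 = 2*√21 ≈ 9.1651)
T = 1932
x(M, E) = E*(4 - E³) (x(M, E) = (-4 + (8 - E³))*E = (4 - E³)*E = E*(4 - E³))
x(V, -177) - T = -177*(4 - 1*(-177)³) - 1*1932 = -177*(4 - 1*(-5545233)) - 1932 = -177*(4 + 5545233) - 1932 = -177*5545237 - 1932 = -981506949 - 1932 = -981508881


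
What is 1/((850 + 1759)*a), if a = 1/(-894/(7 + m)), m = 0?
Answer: -894/18263 ≈ -0.048951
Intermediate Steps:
a = -7/894 (a = 1/(-894/(7 + 0)) = 1/(-894/7) = -7/894 ≈ -0.0078300)
1/((850 + 1759)*a) = 1/((850 + 1759)*(-7/894)) = -894/7/2609 = (1/2609)*(-894/7) = -894/18263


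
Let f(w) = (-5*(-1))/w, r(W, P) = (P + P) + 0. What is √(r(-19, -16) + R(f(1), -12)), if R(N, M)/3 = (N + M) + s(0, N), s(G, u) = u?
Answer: I*√38 ≈ 6.1644*I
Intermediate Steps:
r(W, P) = 2*P (r(W, P) = 2*P + 0 = 2*P)
f(w) = 5/w
R(N, M) = 3*M + 6*N (R(N, M) = 3*((N + M) + N) = 3*((M + N) + N) = 3*(M + 2*N) = 3*M + 6*N)
√(r(-19, -16) + R(f(1), -12)) = √(2*(-16) + (3*(-12) + 6*(5/1))) = √(-32 + (-36 + 6*(5*1))) = √(-32 + (-36 + 6*5)) = √(-32 + (-36 + 30)) = √(-32 - 6) = √(-38) = I*√38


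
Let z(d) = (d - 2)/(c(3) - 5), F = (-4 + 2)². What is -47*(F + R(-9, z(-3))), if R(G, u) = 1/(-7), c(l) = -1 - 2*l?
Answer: -1269/7 ≈ -181.29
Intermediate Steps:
F = 4 (F = (-2)² = 4)
z(d) = ⅙ - d/12 (z(d) = (d - 2)/((-1 - 2*3) - 5) = (-2 + d)/((-1 - 6) - 5) = (-2 + d)/(-7 - 5) = (-2 + d)/(-12) = (-2 + d)*(-1/12) = ⅙ - d/12)
R(G, u) = -⅐
-47*(F + R(-9, z(-3))) = -47*(4 - ⅐) = -47*27/7 = -1269/7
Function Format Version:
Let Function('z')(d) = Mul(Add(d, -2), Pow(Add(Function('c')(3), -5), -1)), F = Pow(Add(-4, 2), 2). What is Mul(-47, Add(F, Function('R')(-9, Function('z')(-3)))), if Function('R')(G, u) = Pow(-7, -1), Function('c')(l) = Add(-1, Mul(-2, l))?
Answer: Rational(-1269, 7) ≈ -181.29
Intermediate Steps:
F = 4 (F = Pow(-2, 2) = 4)
Function('z')(d) = Add(Rational(1, 6), Mul(Rational(-1, 12), d)) (Function('z')(d) = Mul(Add(d, -2), Pow(Add(Add(-1, Mul(-2, 3)), -5), -1)) = Mul(Add(-2, d), Pow(Add(Add(-1, -6), -5), -1)) = Mul(Add(-2, d), Pow(Add(-7, -5), -1)) = Mul(Add(-2, d), Pow(-12, -1)) = Mul(Add(-2, d), Rational(-1, 12)) = Add(Rational(1, 6), Mul(Rational(-1, 12), d)))
Function('R')(G, u) = Rational(-1, 7)
Mul(-47, Add(F, Function('R')(-9, Function('z')(-3)))) = Mul(-47, Add(4, Rational(-1, 7))) = Mul(-47, Rational(27, 7)) = Rational(-1269, 7)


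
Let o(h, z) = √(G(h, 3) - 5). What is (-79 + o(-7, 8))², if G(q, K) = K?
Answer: (79 - I*√2)² ≈ 6239.0 - 223.45*I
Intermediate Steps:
o(h, z) = I*√2 (o(h, z) = √(3 - 5) = √(-2) = I*√2)
(-79 + o(-7, 8))² = (-79 + I*√2)²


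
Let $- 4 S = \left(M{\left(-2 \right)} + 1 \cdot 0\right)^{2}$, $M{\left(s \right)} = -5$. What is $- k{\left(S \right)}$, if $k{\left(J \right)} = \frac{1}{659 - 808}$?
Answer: $\frac{1}{149} \approx 0.0067114$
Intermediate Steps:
$S = - \frac{25}{4}$ ($S = - \frac{\left(-5 + 1 \cdot 0\right)^{2}}{4} = - \frac{\left(-5 + 0\right)^{2}}{4} = - \frac{\left(-5\right)^{2}}{4} = \left(- \frac{1}{4}\right) 25 = - \frac{25}{4} \approx -6.25$)
$k{\left(J \right)} = - \frac{1}{149}$ ($k{\left(J \right)} = \frac{1}{-149} = - \frac{1}{149}$)
$- k{\left(S \right)} = \left(-1\right) \left(- \frac{1}{149}\right) = \frac{1}{149}$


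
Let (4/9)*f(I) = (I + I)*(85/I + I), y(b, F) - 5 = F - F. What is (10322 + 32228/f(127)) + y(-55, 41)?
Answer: 753521129/72963 ≈ 10327.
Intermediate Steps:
y(b, F) = 5 (y(b, F) = 5 + (F - F) = 5 + 0 = 5)
f(I) = 9*I*(I + 85/I)/2 (f(I) = 9*((I + I)*(85/I + I))/4 = 9*((2*I)*(I + 85/I))/4 = 9*(2*I*(I + 85/I))/4 = 9*I*(I + 85/I)/2)
(10322 + 32228/f(127)) + y(-55, 41) = (10322 + 32228/(765/2 + (9/2)*127²)) + 5 = (10322 + 32228/(765/2 + (9/2)*16129)) + 5 = (10322 + 32228/(765/2 + 145161/2)) + 5 = (10322 + 32228/72963) + 5 = 753156314/72963 + 5 = 753521129/72963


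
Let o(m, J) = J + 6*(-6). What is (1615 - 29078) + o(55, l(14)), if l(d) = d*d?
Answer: -27303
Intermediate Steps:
l(d) = d²
o(m, J) = -36 + J (o(m, J) = J - 36 = -36 + J)
(1615 - 29078) + o(55, l(14)) = (1615 - 29078) + (-36 + 14²) = -27463 + (-36 + 196) = -27463 + 160 = -27303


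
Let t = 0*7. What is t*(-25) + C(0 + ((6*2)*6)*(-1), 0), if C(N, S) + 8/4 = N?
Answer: -74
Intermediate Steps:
C(N, S) = -2 + N
t = 0
t*(-25) + C(0 + ((6*2)*6)*(-1), 0) = 0*(-25) + (-2 + (0 + ((6*2)*6)*(-1))) = 0 + (-2 + (0 + (12*6)*(-1))) = 0 + (-2 + (0 + 72*(-1))) = 0 + (-2 + (0 - 72)) = 0 + (-2 - 72) = 0 - 74 = -74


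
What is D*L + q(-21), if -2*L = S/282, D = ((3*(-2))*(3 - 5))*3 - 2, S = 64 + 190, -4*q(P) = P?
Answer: -5675/564 ≈ -10.062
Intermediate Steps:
q(P) = -P/4
S = 254
D = 34 (D = -6*(-2)*3 - 2 = 12*3 - 2 = 36 - 2 = 34)
L = -127/282 ≈ -0.45035
D*L + q(-21) = 34*(-127/282) - ¼*(-21) = -2159/141 + 21/4 = -5675/564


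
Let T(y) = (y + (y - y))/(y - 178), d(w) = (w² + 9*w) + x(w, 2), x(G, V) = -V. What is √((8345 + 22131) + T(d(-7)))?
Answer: 2*√71687365/97 ≈ 174.57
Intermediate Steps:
d(w) = -2 + w² + 9*w (d(w) = (w² + 9*w) - 1*2 = (w² + 9*w) - 2 = -2 + w² + 9*w)
T(y) = y/(-178 + y) (T(y) = (y + 0)/(-178 + y) = y/(-178 + y))
√((8345 + 22131) + T(d(-7))) = √((8345 + 22131) + (-2 + (-7)² + 9*(-7))/(-178 + (-2 + (-7)² + 9*(-7)))) = √(30476 + (-2 + 49 - 63)/(-178 + (-2 + 49 - 63))) = √(30476 - 16/(-178 - 16)) = √(30476 - 16/(-194)) = √(30476 - 16*(-1/194)) = √(30476 + 8/97) = √(2956180/97) = 2*√71687365/97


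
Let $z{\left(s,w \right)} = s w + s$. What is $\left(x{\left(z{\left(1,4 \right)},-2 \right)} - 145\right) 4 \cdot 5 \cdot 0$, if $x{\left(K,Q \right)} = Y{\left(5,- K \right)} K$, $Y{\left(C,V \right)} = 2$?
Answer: $0$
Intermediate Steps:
$z{\left(s,w \right)} = s + s w$
$x{\left(K,Q \right)} = 2 K$
$\left(x{\left(z{\left(1,4 \right)},-2 \right)} - 145\right) 4 \cdot 5 \cdot 0 = \left(2 \cdot 1 \left(1 + 4\right) - 145\right) 4 \cdot 5 \cdot 0 = \left(2 \cdot 1 \cdot 5 - 145\right) 20 \cdot 0 = \left(2 \cdot 5 - 145\right) 0 = \left(10 - 145\right) 0 = \left(-135\right) 0 = 0$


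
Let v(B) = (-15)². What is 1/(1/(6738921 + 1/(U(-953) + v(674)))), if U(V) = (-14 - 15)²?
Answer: 7183689787/1066 ≈ 6.7389e+6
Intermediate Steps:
U(V) = 841 (U(V) = (-29)² = 841)
v(B) = 225
1/(1/(6738921 + 1/(U(-953) + v(674)))) = 1/(1/(6738921 + 1/(841 + 225))) = 1/(1/(6738921 + 1/1066)) = 1/(1/(7183689787/1066)) = 1/(1066/7183689787) = 7183689787/1066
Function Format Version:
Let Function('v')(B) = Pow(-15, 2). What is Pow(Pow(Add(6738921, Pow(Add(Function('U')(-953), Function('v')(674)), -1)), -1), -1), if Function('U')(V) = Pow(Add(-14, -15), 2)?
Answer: Rational(7183689787, 1066) ≈ 6.7389e+6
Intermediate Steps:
Function('U')(V) = 841 (Function('U')(V) = Pow(-29, 2) = 841)
Function('v')(B) = 225
Pow(Pow(Add(6738921, Pow(Add(Function('U')(-953), Function('v')(674)), -1)), -1), -1) = Pow(Pow(Add(6738921, Pow(Add(841, 225), -1)), -1), -1) = Pow(Pow(Add(6738921, Pow(1066, -1)), -1), -1) = Pow(Pow(Add(6738921, Rational(1, 1066)), -1), -1) = Pow(Pow(Rational(7183689787, 1066), -1), -1) = Pow(Rational(1066, 7183689787), -1) = Rational(7183689787, 1066)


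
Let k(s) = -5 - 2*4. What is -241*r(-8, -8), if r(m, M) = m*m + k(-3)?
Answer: -12291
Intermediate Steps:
k(s) = -13 (k(s) = -5 - 8 = -13)
r(m, M) = -13 + m**2 (r(m, M) = m*m - 13 = m**2 - 13 = -13 + m**2)
-241*r(-8, -8) = -241*(-13 + (-8)**2) = -241*(-13 + 64) = -241*51 = -12291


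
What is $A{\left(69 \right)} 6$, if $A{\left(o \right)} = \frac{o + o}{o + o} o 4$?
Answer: $1656$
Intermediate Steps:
$A{\left(o \right)} = 4 o$ ($A{\left(o \right)} = \frac{2 o}{2 o} o 4 = 2 o \frac{1}{2 o} o 4 = 1 o 4 = o 4 = 4 o$)
$A{\left(69 \right)} 6 = 4 \cdot 69 \cdot 6 = 276 \cdot 6 = 1656$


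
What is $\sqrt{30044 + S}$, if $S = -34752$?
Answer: $2 i \sqrt{1177} \approx 68.615 i$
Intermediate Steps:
$\sqrt{30044 + S} = \sqrt{30044 - 34752} = \sqrt{-4708} = 2 i \sqrt{1177}$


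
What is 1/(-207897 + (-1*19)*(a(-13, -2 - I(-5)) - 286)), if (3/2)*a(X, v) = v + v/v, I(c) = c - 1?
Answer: -3/607579 ≈ -4.9376e-6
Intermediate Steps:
I(c) = -1 + c
a(X, v) = ⅔ + 2*v/3 (a(X, v) = 2*(v + v/v)/3 = 2*(v + 1)/3 = 2*(1 + v)/3 = ⅔ + 2*v/3)
1/(-207897 + (-1*19)*(a(-13, -2 - I(-5)) - 286)) = 1/(-207897 + (-1*19)*((⅔ + 2*(-2 - (-1 - 5))/3) - 286)) = 1/(-207897 - 19*((⅔ + 2*(-2 - 1*(-6))/3) - 286)) = 1/(-207897 - 19*((⅔ + 2*(-2 + 6)/3) - 286)) = 1/(-207897 - 19*((⅔ + (⅔)*4) - 286)) = 1/(-207897 - 19*((⅔ + 8/3) - 286)) = 1/(-207897 - 19*(10/3 - 286)) = 1/(-207897 - 19*(-848/3)) = 1/(-207897 + 16112/3) = 1/(-607579/3) = -3/607579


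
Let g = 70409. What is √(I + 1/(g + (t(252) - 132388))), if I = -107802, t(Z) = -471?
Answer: 7*I*√343206587402/12490 ≈ 328.33*I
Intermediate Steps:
√(I + 1/(g + (t(252) - 132388))) = √(-107802 + 1/(70409 + (-471 - 132388))) = √(-107802 + 1/(70409 - 132859)) = √(-107802 + 1/(-62450)) = √(-107802 - 1/62450) = √(-6732234901/62450) = 7*I*√343206587402/12490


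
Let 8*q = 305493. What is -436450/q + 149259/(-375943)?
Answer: -1358240158487/114847954899 ≈ -11.826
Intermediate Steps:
q = 305493/8 (q = (1/8)*305493 = 305493/8 ≈ 38187.)
-436450/q + 149259/(-375943) = -436450/305493/8 + 149259/(-375943) = -436450*8/305493 + 149259*(-1/375943) = -3491600/305493 - 149259/375943 = -1358240158487/114847954899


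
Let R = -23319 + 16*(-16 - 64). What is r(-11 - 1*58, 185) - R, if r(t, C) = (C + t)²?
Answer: 38055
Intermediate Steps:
R = -24599 (R = -23319 + 16*(-80) = -23319 - 1280 = -24599)
r(-11 - 1*58, 185) - R = (185 + (-11 - 1*58))² - 1*(-24599) = (185 + (-11 - 58))² + 24599 = (185 - 69)² + 24599 = 116² + 24599 = 13456 + 24599 = 38055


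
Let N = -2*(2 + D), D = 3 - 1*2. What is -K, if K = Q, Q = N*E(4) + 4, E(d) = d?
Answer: 20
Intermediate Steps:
D = 1 (D = 3 - 2 = 1)
N = -6 (N = -2*(2 + 1) = -2*3 = -6)
Q = -20 (Q = -6*4 + 4 = -24 + 4 = -20)
K = -20
-K = -1*(-20) = 20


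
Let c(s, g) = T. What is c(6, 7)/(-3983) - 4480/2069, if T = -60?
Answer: -17719700/8240827 ≈ -2.1502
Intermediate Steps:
c(s, g) = -60
c(6, 7)/(-3983) - 4480/2069 = -60/(-3983) - 4480/2069 = -60*(-1/3983) - 4480*1/2069 = 60/3983 - 4480/2069 = -17719700/8240827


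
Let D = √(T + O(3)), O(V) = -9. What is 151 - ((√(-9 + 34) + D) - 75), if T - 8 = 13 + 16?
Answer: 221 - 2*√7 ≈ 215.71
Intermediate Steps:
T = 37 (T = 8 + (13 + 16) = 8 + 29 = 37)
D = 2*√7 (D = √(37 - 9) = √28 = 2*√7 ≈ 5.2915)
151 - ((√(-9 + 34) + D) - 75) = 151 - ((√(-9 + 34) + 2*√7) - 75) = 151 - ((√25 + 2*√7) - 75) = 151 - ((5 + 2*√7) - 75) = 151 - (-70 + 2*√7) = 151 + (70 - 2*√7) = 221 - 2*√7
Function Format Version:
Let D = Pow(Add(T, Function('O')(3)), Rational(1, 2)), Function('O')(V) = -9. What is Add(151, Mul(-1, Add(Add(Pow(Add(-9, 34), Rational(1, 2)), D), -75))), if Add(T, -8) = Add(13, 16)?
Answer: Add(221, Mul(-2, Pow(7, Rational(1, 2)))) ≈ 215.71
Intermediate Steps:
T = 37 (T = Add(8, Add(13, 16)) = Add(8, 29) = 37)
D = Mul(2, Pow(7, Rational(1, 2))) (D = Pow(Add(37, -9), Rational(1, 2)) = Pow(28, Rational(1, 2)) = Mul(2, Pow(7, Rational(1, 2))) ≈ 5.2915)
Add(151, Mul(-1, Add(Add(Pow(Add(-9, 34), Rational(1, 2)), D), -75))) = Add(151, Mul(-1, Add(Add(Pow(Add(-9, 34), Rational(1, 2)), Mul(2, Pow(7, Rational(1, 2)))), -75))) = Add(151, Mul(-1, Add(Add(Pow(25, Rational(1, 2)), Mul(2, Pow(7, Rational(1, 2)))), -75))) = Add(151, Mul(-1, Add(Add(5, Mul(2, Pow(7, Rational(1, 2)))), -75))) = Add(151, Mul(-1, Add(-70, Mul(2, Pow(7, Rational(1, 2)))))) = Add(151, Add(70, Mul(-2, Pow(7, Rational(1, 2))))) = Add(221, Mul(-2, Pow(7, Rational(1, 2))))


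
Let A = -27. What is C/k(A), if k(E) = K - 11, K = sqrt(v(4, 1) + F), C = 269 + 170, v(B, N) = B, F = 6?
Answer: -4829/111 - 439*sqrt(10)/111 ≈ -56.011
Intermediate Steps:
C = 439
K = sqrt(10) (K = sqrt(4 + 6) = sqrt(10) ≈ 3.1623)
k(E) = -11 + sqrt(10) (k(E) = sqrt(10) - 11 = -11 + sqrt(10))
C/k(A) = 439/(-11 + sqrt(10))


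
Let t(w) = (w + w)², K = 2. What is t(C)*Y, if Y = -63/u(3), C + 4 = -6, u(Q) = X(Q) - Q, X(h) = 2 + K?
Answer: -25200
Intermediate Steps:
X(h) = 4 (X(h) = 2 + 2 = 4)
u(Q) = 4 - Q
C = -10 (C = -4 - 6 = -10)
Y = -63 (Y = -63/(4 - 1*3) = -63/(4 - 3) = -63/1 = -63*1 = -63)
t(w) = 4*w² (t(w) = (2*w)² = 4*w²)
t(C)*Y = (4*(-10)²)*(-63) = (4*100)*(-63) = 400*(-63) = -25200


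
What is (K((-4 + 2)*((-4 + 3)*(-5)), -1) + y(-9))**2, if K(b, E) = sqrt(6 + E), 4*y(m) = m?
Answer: 161/16 - 9*sqrt(5)/2 ≈ 0.00019410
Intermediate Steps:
y(m) = m/4
(K((-4 + 2)*((-4 + 3)*(-5)), -1) + y(-9))**2 = (sqrt(6 - 1) + (1/4)*(-9))**2 = (sqrt(5) - 9/4)**2 = (-9/4 + sqrt(5))**2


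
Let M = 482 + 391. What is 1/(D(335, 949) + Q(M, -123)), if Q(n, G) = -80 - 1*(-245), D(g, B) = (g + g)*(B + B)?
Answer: 1/1271825 ≈ 7.8627e-7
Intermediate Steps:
D(g, B) = 4*B*g (D(g, B) = (2*g)*(2*B) = 4*B*g)
M = 873
Q(n, G) = 165 (Q(n, G) = -80 + 245 = 165)
1/(D(335, 949) + Q(M, -123)) = 1/(4*949*335 + 165) = 1/(1271660 + 165) = 1/1271825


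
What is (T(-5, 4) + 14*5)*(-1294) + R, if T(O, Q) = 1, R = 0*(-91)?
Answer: -91874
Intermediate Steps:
R = 0
(T(-5, 4) + 14*5)*(-1294) + R = (1 + 14*5)*(-1294) + 0 = (1 + 70)*(-1294) + 0 = 71*(-1294) + 0 = -91874 + 0 = -91874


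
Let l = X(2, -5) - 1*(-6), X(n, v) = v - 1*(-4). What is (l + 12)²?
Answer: 289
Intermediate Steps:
X(n, v) = 4 + v (X(n, v) = v + 4 = 4 + v)
l = 5 (l = (4 - 5) - 1*(-6) = -1 + 6 = 5)
(l + 12)² = (5 + 12)² = 17² = 289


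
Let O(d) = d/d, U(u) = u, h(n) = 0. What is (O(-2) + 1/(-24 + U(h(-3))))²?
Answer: 529/576 ≈ 0.91840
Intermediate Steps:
O(d) = 1
(O(-2) + 1/(-24 + U(h(-3))))² = (1 + 1/(-24 + 0))² = (1 + 1/(-24))² = (1 - 1/24)² = (23/24)² = 529/576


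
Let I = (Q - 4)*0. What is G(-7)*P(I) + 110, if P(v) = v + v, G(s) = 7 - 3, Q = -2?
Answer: 110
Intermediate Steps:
G(s) = 4
I = 0 (I = (-2 - 4)*0 = -6*0 = 0)
P(v) = 2*v
G(-7)*P(I) + 110 = 4*(2*0) + 110 = 4*0 + 110 = 0 + 110 = 110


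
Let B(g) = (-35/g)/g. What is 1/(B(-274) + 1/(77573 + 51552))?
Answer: -9694188500/4444299 ≈ -2181.3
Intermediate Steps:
B(g) = -35/g**2
1/(B(-274) + 1/(77573 + 51552)) = 1/(-35/(-274)**2 + 1/(77573 + 51552)) = 1/(-35*1/75076 + 1/129125) = 1/(-35/75076 + 1/129125) = 1/(-4444299/9694188500) = -9694188500/4444299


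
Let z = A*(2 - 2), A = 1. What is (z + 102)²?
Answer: 10404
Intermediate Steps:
z = 0 (z = 1*(2 - 2) = 1*0 = 0)
(z + 102)² = (0 + 102)² = 102² = 10404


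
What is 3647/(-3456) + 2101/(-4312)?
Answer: -261215/169344 ≈ -1.5425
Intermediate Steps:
3647/(-3456) + 2101/(-4312) = 3647*(-1/3456) + 2101*(-1/4312) = -3647/3456 - 191/392 = -261215/169344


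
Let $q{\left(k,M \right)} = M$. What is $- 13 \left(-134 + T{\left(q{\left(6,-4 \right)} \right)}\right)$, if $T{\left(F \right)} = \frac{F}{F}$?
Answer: $1729$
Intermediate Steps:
$T{\left(F \right)} = 1$
$- 13 \left(-134 + T{\left(q{\left(6,-4 \right)} \right)}\right) = - 13 \left(-134 + 1\right) = \left(-13\right) \left(-133\right) = 1729$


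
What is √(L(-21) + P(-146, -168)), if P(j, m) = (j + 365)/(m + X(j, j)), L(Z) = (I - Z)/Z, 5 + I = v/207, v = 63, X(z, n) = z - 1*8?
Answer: I*√3082/46 ≈ 1.2069*I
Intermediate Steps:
X(z, n) = -8 + z (X(z, n) = z - 8 = -8 + z)
I = -108/23 (I = -5 + 63/207 = -5 + 63*(1/207) = -5 + 7/23 = -108/23 ≈ -4.6956)
L(Z) = (-108/23 - Z)/Z
P(j, m) = (365 + j)/(-8 + j + m) (P(j, m) = (j + 365)/(m + (-8 + j)) = (365 + j)/(-8 + j + m))
√(L(-21) + P(-146, -168)) = √((-108/23 - 1*(-21))/(-21) + (365 - 146)/(-8 - 146 - 168)) = √(-(-108/23 + 21)/21 + 219/(-322)) = √(-1/21*375/23 - 1/322*219) = √(-125/161 - 219/322) = √(-67/46) = I*√3082/46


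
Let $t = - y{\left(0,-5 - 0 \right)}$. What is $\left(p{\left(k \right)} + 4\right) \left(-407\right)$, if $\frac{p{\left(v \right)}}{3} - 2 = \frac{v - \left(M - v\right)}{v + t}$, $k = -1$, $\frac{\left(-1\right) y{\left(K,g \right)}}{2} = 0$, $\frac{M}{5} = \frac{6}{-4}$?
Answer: $\frac{5291}{2} \approx 2645.5$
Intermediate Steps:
$M = - \frac{15}{2}$ ($M = 5 \frac{6}{-4} = 5 \cdot 6 \left(- \frac{1}{4}\right) = 5 \left(- \frac{3}{2}\right) = - \frac{15}{2} \approx -7.5$)
$y{\left(K,g \right)} = 0$ ($y{\left(K,g \right)} = \left(-2\right) 0 = 0$)
$t = 0$ ($t = \left(-1\right) 0 = 0$)
$p{\left(v \right)} = 6 + \frac{3 \left(\frac{15}{2} + 2 v\right)}{v}$ ($p{\left(v \right)} = 6 + 3 \frac{v + \left(v - - \frac{15}{2}\right)}{v + 0} = 6 + 3 \frac{v + \left(v + \frac{15}{2}\right)}{v} = 6 + 3 \frac{v + \left(\frac{15}{2} + v\right)}{v} = 6 + 3 \frac{\frac{15}{2} + 2 v}{v} = 6 + \frac{3 \left(\frac{15}{2} + 2 v\right)}{v}$)
$\left(p{\left(k \right)} + 4\right) \left(-407\right) = \left(\left(12 + \frac{45}{2 \left(-1\right)}\right) + 4\right) \left(-407\right) = \left(\left(12 + \frac{45}{2} \left(-1\right)\right) + 4\right) \left(-407\right) = \left(\left(12 - \frac{45}{2}\right) + 4\right) \left(-407\right) = \left(- \frac{21}{2} + 4\right) \left(-407\right) = \left(- \frac{13}{2}\right) \left(-407\right) = \frac{5291}{2}$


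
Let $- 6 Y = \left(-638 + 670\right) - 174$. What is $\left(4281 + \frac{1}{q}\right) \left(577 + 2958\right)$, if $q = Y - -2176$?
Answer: $\frac{99864888270}{6599} \approx 1.5133 \cdot 10^{7}$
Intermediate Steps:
$Y = \frac{71}{3}$ ($Y = - \frac{\left(-638 + 670\right) - 174}{6} = - \frac{32 - 174}{6} = \left(- \frac{1}{6}\right) \left(-142\right) = \frac{71}{3} \approx 23.667$)
$q = \frac{6599}{3}$ ($q = \frac{71}{3} - -2176 = \frac{71}{3} + 2176 = \frac{6599}{3} \approx 2199.7$)
$\left(4281 + \frac{1}{q}\right) \left(577 + 2958\right) = \left(4281 + \frac{1}{\frac{6599}{3}}\right) \left(577 + 2958\right) = \left(4281 + \frac{3}{6599}\right) 3535 = \frac{28250322}{6599} \cdot 3535 = \frac{99864888270}{6599}$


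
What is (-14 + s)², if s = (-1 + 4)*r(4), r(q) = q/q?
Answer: 121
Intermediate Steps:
r(q) = 1
s = 3 (s = (-1 + 4)*1 = 3*1 = 3)
(-14 + s)² = (-14 + 3)² = (-11)² = 121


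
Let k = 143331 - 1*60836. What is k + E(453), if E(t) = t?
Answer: 82948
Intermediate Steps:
k = 82495 (k = 143331 - 60836 = 82495)
k + E(453) = 82495 + 453 = 82948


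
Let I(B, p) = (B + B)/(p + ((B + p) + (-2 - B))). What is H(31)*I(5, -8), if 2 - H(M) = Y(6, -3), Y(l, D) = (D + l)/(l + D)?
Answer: -5/9 ≈ -0.55556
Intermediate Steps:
Y(l, D) = 1 (Y(l, D) = (D + l)/(D + l) = 1)
H(M) = 1 (H(M) = 2 - 1*1 = 2 - 1 = 1)
I(B, p) = 2*B/(-2 + 2*p) (I(B, p) = (2*B)/(p + (-2 + p)) = (2*B)/(-2 + 2*p) = 2*B/(-2 + 2*p))
H(31)*I(5, -8) = 1*(5/(-1 - 8)) = 1*(5/(-9)) = 1*(5*(-1/9)) = 1*(-5/9) = -5/9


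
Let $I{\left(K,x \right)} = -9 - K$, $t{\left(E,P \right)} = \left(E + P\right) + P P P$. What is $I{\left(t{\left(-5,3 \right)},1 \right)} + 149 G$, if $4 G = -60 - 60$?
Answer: $-4504$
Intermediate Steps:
$G = -30$ ($G = \frac{-60 - 60}{4} = \frac{1}{4} \left(-120\right) = -30$)
$t{\left(E,P \right)} = E + P + P^{3}$ ($t{\left(E,P \right)} = \left(E + P\right) + P^{2} P = \left(E + P\right) + P^{3} = E + P + P^{3}$)
$I{\left(t{\left(-5,3 \right)},1 \right)} + 149 G = \left(-9 - \left(-5 + 3 + 3^{3}\right)\right) + 149 \left(-30\right) = \left(-9 - \left(-5 + 3 + 27\right)\right) - 4470 = \left(-9 - 25\right) - 4470 = -34 - 4470 = -4504$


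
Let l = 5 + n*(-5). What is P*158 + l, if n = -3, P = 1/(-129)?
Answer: 2422/129 ≈ 18.775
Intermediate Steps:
P = -1/129 ≈ -0.0077519
l = 20 (l = 5 - 3*(-5) = 5 + 15 = 20)
P*158 + l = -1/129*158 + 20 = -158/129 + 20 = 2422/129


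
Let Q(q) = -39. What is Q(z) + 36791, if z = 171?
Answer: 36752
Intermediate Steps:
Q(z) + 36791 = -39 + 36791 = 36752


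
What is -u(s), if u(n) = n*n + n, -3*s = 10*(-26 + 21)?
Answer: -2650/9 ≈ -294.44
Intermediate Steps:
s = 50/3 (s = -10*(-26 + 21)/3 = -10*(-5)/3 = -1/3*(-50) = 50/3 ≈ 16.667)
u(n) = n + n**2 (u(n) = n**2 + n = n + n**2)
-u(s) = -50*(1 + 50/3)/3 = -50*53/(3*3) = -1*2650/9 = -2650/9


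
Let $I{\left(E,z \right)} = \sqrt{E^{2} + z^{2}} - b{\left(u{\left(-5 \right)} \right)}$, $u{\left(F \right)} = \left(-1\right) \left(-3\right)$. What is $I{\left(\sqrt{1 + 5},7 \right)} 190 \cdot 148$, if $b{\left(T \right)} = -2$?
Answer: $56240 + 28120 \sqrt{55} \approx 2.6478 \cdot 10^{5}$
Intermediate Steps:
$u{\left(F \right)} = 3$
$I{\left(E,z \right)} = 2 + \sqrt{E^{2} + z^{2}}$ ($I{\left(E,z \right)} = \sqrt{E^{2} + z^{2}} - -2 = \sqrt{E^{2} + z^{2}} + 2 = 2 + \sqrt{E^{2} + z^{2}}$)
$I{\left(\sqrt{1 + 5},7 \right)} 190 \cdot 148 = \left(2 + \sqrt{\left(\sqrt{1 + 5}\right)^{2} + 7^{2}}\right) 190 \cdot 148 = \left(2 + \sqrt{\left(\sqrt{6}\right)^{2} + 49}\right) 190 \cdot 148 = \left(2 + \sqrt{6 + 49}\right) 190 \cdot 148 = \left(2 + \sqrt{55}\right) 190 \cdot 148 = \left(380 + 190 \sqrt{55}\right) 148 = 56240 + 28120 \sqrt{55}$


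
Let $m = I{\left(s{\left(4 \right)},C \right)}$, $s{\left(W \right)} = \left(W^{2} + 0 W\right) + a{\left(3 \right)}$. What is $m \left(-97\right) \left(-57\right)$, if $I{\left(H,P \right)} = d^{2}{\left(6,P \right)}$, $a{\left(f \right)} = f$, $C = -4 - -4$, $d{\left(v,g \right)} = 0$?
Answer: $0$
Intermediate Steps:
$C = 0$ ($C = -4 + 4 = 0$)
$s{\left(W \right)} = 3 + W^{2}$ ($s{\left(W \right)} = \left(W^{2} + 0 W\right) + 3 = \left(W^{2} + 0\right) + 3 = W^{2} + 3 = 3 + W^{2}$)
$I{\left(H,P \right)} = 0$ ($I{\left(H,P \right)} = 0^{2} = 0$)
$m = 0$
$m \left(-97\right) \left(-57\right) = 0 \left(-97\right) \left(-57\right) = 0 \left(-57\right) = 0$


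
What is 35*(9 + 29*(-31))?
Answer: -31150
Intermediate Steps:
35*(9 + 29*(-31)) = 35*(9 - 899) = 35*(-890) = -31150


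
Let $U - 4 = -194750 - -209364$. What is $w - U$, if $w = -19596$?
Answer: $-34214$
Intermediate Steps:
$U = 14618$ ($U = 4 - -14614 = 4 + \left(-194750 + 209364\right) = 4 + 14614 = 14618$)
$w - U = -19596 - 14618 = -34214$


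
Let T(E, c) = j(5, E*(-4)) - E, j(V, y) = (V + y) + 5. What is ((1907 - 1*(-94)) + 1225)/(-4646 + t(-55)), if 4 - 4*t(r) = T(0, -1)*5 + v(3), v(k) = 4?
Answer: -6452/9317 ≈ -0.69250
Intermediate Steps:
j(V, y) = 5 + V + y
T(E, c) = 10 - 5*E (T(E, c) = (5 + 5 + E*(-4)) - E = (5 + 5 - 4*E) - E = (10 - 4*E) - E = 10 - 5*E)
t(r) = -25/2 (t(r) = 1 - ((10 - 5*0)*5 + 4)/4 = 1 - ((10 + 0)*5 + 4)/4 = 1 - (10*5 + 4)/4 = 1 - (50 + 4)/4 = 1 - ¼*54 = 1 - 27/2 = -25/2)
((1907 - 1*(-94)) + 1225)/(-4646 + t(-55)) = ((1907 - 1*(-94)) + 1225)/(-4646 - 25/2) = ((1907 + 94) + 1225)/(-9317/2) = (2001 + 1225)*(-2/9317) = 3226*(-2/9317) = -6452/9317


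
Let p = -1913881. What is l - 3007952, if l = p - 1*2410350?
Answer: -7332183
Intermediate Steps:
l = -4324231 (l = -1913881 - 1*2410350 = -1913881 - 2410350 = -4324231)
l - 3007952 = -4324231 - 3007952 = -7332183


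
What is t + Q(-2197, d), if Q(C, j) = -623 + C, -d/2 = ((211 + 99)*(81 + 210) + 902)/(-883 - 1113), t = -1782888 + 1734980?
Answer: -50728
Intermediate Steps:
t = -47908
d = 45556/499 (d = -2*((211 + 99)*(81 + 210) + 902)/(-883 - 1113) = -2*(310*291 + 902)/(-1996) = -2*(90210 + 902)*(-1)/1996 = -182224*(-1)/1996 = -2*(-22778/499) = 45556/499 ≈ 91.295)
t + Q(-2197, d) = -47908 + (-623 - 2197) = -47908 - 2820 = -50728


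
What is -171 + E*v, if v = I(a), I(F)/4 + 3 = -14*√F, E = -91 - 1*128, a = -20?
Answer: 2457 + 24528*I*√5 ≈ 2457.0 + 54846.0*I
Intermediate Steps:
E = -219 (E = -91 - 128 = -219)
I(F) = -12 - 56*√F (I(F) = -12 + 4*(-14*√F) = -12 - 56*√F)
v = -12 - 112*I*√5 ≈ -12.0 - 250.44*I
-171 + E*v = -171 - 219*(-12 - 112*I*√5) = -171 + (2628 + 24528*I*√5) = 2457 + 24528*I*√5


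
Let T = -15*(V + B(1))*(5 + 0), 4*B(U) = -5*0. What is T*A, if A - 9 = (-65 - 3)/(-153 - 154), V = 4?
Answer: -849300/307 ≈ -2766.4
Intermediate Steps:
B(U) = 0 (B(U) = (-5*0)/4 = (1/4)*0 = 0)
T = -300 (T = -15*(4 + 0)*(5 + 0) = -60*5 = -15*20 = -300)
A = 2831/307 (A = 9 + (-65 - 3)/(-153 - 154) = 9 - 68/(-307) = 9 - 68*(-1/307) = 9 + 68/307 = 2831/307 ≈ 9.2215)
T*A = -300*2831/307 = -849300/307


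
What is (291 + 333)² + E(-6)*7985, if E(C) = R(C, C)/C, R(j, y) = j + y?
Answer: 405346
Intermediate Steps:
E(C) = 2 (E(C) = (C + C)/C = (2*C)/C = 2)
(291 + 333)² + E(-6)*7985 = (291 + 333)² + 2*7985 = 624² + 15970 = 389376 + 15970 = 405346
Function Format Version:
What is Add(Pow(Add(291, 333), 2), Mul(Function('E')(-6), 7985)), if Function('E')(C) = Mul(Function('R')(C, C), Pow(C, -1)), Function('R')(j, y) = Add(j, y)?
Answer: 405346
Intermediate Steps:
Function('E')(C) = 2 (Function('E')(C) = Mul(Add(C, C), Pow(C, -1)) = Mul(Mul(2, C), Pow(C, -1)) = 2)
Add(Pow(Add(291, 333), 2), Mul(Function('E')(-6), 7985)) = Add(Pow(Add(291, 333), 2), Mul(2, 7985)) = Add(Pow(624, 2), 15970) = Add(389376, 15970) = 405346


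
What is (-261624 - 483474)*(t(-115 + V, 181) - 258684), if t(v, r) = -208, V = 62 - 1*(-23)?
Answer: 192899911416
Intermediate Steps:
V = 85 (V = 62 + 23 = 85)
(-261624 - 483474)*(t(-115 + V, 181) - 258684) = (-261624 - 483474)*(-208 - 258684) = -745098*(-258892) = 192899911416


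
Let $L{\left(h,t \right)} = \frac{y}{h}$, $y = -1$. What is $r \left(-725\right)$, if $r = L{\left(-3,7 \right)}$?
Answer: $- \frac{725}{3} \approx -241.67$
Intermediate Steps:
$L{\left(h,t \right)} = - \frac{1}{h}$
$r = \frac{1}{3}$ ($r = - \frac{1}{-3} = \left(-1\right) \left(- \frac{1}{3}\right) = \frac{1}{3} \approx 0.33333$)
$r \left(-725\right) = \frac{1}{3} \left(-725\right) = - \frac{725}{3}$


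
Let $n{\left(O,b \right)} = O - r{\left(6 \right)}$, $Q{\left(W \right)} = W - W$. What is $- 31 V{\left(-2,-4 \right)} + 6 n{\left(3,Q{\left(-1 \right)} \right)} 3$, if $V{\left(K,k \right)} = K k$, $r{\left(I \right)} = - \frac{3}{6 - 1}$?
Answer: $- \frac{916}{5} \approx -183.2$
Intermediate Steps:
$Q{\left(W \right)} = 0$
$r{\left(I \right)} = - \frac{3}{5}$
$n{\left(O,b \right)} = \frac{3}{5} + O$ ($n{\left(O,b \right)} = O - - \frac{3}{5} = O + \frac{3}{5} = \frac{3}{5} + O$)
$- 31 V{\left(-2,-4 \right)} + 6 n{\left(3,Q{\left(-1 \right)} \right)} 3 = - 31 \left(\left(-2\right) \left(-4\right)\right) + 6 \left(\frac{3}{5} + 3\right) 3 = \left(-31\right) 8 + 6 \cdot \frac{18}{5} \cdot 3 = -248 + \frac{108}{5} \cdot 3 = -248 + \frac{324}{5} = - \frac{916}{5}$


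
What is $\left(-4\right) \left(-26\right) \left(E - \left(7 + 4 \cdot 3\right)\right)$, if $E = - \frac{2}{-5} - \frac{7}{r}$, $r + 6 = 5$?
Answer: $- \frac{6032}{5} \approx -1206.4$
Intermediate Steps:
$r = -1$ ($r = -6 + 5 = -1$)
$E = \frac{37}{5}$ ($E = - \frac{2}{-5} - \frac{7}{-1} = \left(-2\right) \left(- \frac{1}{5}\right) - -7 = \frac{2}{5} + 7 = \frac{37}{5} \approx 7.4$)
$\left(-4\right) \left(-26\right) \left(E - \left(7 + 4 \cdot 3\right)\right) = \left(-4\right) \left(-26\right) \left(\frac{37}{5} - \left(7 + 4 \cdot 3\right)\right) = 104 \left(\frac{37}{5} - 19\right) = 104 \left(- \frac{58}{5}\right) = - \frac{6032}{5}$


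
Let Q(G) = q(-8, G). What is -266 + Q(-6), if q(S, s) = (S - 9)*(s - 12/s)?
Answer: -198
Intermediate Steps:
q(S, s) = (-9 + S)*(s - 12/s)
Q(G) = (204 - 17*G²)/G (Q(G) = (108 - 12*(-8) + G²*(-9 - 8))/G = (108 + 96 + G²*(-17))/G = (108 + 96 - 17*G²)/G = (204 - 17*G²)/G)
-266 + Q(-6) = -266 + (-17*(-6) + 204/(-6)) = -266 + (102 + 204*(-⅙)) = -266 + (102 - 34) = -266 + 68 = -198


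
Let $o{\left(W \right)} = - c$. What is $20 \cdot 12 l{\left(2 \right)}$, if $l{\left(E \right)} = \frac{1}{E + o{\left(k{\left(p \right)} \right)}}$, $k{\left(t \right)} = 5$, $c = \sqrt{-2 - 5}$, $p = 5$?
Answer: $\frac{480}{11} + \frac{240 i \sqrt{7}}{11} \approx 43.636 + 57.725 i$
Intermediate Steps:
$c = i \sqrt{7}$ ($c = \sqrt{-7} = i \sqrt{7} \approx 2.6458 i$)
$o{\left(W \right)} = - i \sqrt{7}$
$l{\left(E \right)} = \frac{1}{E - i \sqrt{7}}$
$20 \cdot 12 l{\left(2 \right)} = \frac{20 \cdot 12}{2 - i \sqrt{7}} = \frac{240}{2 - i \sqrt{7}}$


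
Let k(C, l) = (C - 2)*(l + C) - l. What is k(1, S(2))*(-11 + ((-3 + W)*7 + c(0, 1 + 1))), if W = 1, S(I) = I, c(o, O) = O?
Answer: 115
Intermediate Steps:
k(C, l) = -l + (-2 + C)*(C + l) (k(C, l) = (-2 + C)*(C + l) - l = -l + (-2 + C)*(C + l))
k(1, S(2))*(-11 + ((-3 + W)*7 + c(0, 1 + 1))) = (1² - 3*2 - 2*1 + 1*2)*(-11 + ((-3 + 1)*7 + (1 + 1))) = (1 - 6 - 2 + 2)*(-11 + (-2*7 + 2)) = -5*(-11 + (-14 + 2)) = -5*(-11 - 12) = -5*(-23) = 115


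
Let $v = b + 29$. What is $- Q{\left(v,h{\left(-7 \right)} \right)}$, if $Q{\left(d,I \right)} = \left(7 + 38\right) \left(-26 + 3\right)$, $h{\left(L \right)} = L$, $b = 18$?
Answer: $1035$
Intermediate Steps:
$v = 47$ ($v = 18 + 29 = 47$)
$Q{\left(d,I \right)} = -1035$ ($Q{\left(d,I \right)} = 45 \left(-23\right) = -1035$)
$- Q{\left(v,h{\left(-7 \right)} \right)} = \left(-1\right) \left(-1035\right) = 1035$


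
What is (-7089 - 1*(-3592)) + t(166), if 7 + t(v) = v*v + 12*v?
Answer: 26044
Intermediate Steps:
t(v) = -7 + v**2 + 12*v (t(v) = -7 + (v*v + 12*v) = -7 + (v**2 + 12*v) = -7 + v**2 + 12*v)
(-7089 - 1*(-3592)) + t(166) = (-7089 - 1*(-3592)) + (-7 + 166**2 + 12*166) = (-7089 + 3592) + (-7 + 27556 + 1992) = -3497 + 29541 = 26044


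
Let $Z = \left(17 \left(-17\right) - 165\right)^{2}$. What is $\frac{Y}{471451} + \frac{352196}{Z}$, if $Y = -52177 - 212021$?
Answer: $\frac{27896930357}{24293398579} \approx 1.1483$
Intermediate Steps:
$Y = -264198$ ($Y = -52177 - 212021 = -264198$)
$Z = 206116$ ($Z = \left(-289 - 165\right)^{2} = \left(-454\right)^{2} = 206116$)
$\frac{Y}{471451} + \frac{352196}{Z} = - \frac{264198}{471451} + \frac{352196}{206116} = \left(-264198\right) \frac{1}{471451} + 352196 \cdot \frac{1}{206116} = - \frac{264198}{471451} + \frac{88049}{51529} = \frac{27896930357}{24293398579}$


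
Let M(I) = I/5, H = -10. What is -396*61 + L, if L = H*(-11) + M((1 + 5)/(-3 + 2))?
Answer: -120236/5 ≈ -24047.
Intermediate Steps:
M(I) = I/5 (M(I) = I*(1/5) = I/5)
L = 544/5 (L = -10*(-11) + ((1 + 5)/(-3 + 2))/5 = 110 + (6/(-1))/5 = 110 + (6*(-1))/5 = 110 + (1/5)*(-6) = 110 - 6/5 = 544/5 ≈ 108.80)
-396*61 + L = -396*61 + 544/5 = -24156 + 544/5 = -120236/5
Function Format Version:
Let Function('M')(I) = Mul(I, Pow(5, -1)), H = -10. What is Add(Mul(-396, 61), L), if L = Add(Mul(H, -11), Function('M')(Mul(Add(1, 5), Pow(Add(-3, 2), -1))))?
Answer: Rational(-120236, 5) ≈ -24047.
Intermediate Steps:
Function('M')(I) = Mul(Rational(1, 5), I) (Function('M')(I) = Mul(I, Rational(1, 5)) = Mul(Rational(1, 5), I))
L = Rational(544, 5) (L = Add(Mul(-10, -11), Mul(Rational(1, 5), Mul(Add(1, 5), Pow(Add(-3, 2), -1)))) = Add(110, Mul(Rational(1, 5), Mul(6, Pow(-1, -1)))) = Add(110, Mul(Rational(1, 5), Mul(6, -1))) = Add(110, Mul(Rational(1, 5), -6)) = Add(110, Rational(-6, 5)) = Rational(544, 5) ≈ 108.80)
Add(Mul(-396, 61), L) = Add(Mul(-396, 61), Rational(544, 5)) = Add(-24156, Rational(544, 5)) = Rational(-120236, 5)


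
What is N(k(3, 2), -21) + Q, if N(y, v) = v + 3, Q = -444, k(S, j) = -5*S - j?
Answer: -462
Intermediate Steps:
k(S, j) = -j - 5*S
N(y, v) = 3 + v
N(k(3, 2), -21) + Q = (3 - 21) - 444 = -18 - 444 = -462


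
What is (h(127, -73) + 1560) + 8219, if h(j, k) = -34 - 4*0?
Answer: 9745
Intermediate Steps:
h(j, k) = -34 (h(j, k) = -34 + 0 = -34)
(h(127, -73) + 1560) + 8219 = (-34 + 1560) + 8219 = 1526 + 8219 = 9745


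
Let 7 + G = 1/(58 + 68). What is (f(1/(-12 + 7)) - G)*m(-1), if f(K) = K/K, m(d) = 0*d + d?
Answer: -1007/126 ≈ -7.9921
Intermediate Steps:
m(d) = d (m(d) = 0 + d = d)
f(K) = 1
G = -881/126 (G = -7 + 1/(58 + 68) = -7 + 1/126 = -881/126 ≈ -6.9921)
(f(1/(-12 + 7)) - G)*m(-1) = (1 - 1*(-881/126))*(-1) = (1 + 881/126)*(-1) = (1007/126)*(-1) = -1007/126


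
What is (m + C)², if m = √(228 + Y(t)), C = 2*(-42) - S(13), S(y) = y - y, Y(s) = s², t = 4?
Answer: 7300 - 336*√61 ≈ 4675.8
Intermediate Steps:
S(y) = 0
C = -84 (C = 2*(-42) - 1*0 = -84 + 0 = -84)
m = 2*√61 (m = √(228 + 4²) = √(228 + 16) = √244 = 2*√61 ≈ 15.620)
(m + C)² = (2*√61 - 84)² = (-84 + 2*√61)²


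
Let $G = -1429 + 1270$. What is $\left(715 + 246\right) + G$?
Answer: $802$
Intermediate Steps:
$G = -159$
$\left(715 + 246\right) + G = \left(715 + 246\right) - 159 = 961 - 159 = 802$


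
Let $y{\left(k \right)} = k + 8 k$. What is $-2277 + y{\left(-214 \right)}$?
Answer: $-4203$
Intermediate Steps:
$y{\left(k \right)} = 9 k$
$-2277 + y{\left(-214 \right)} = -2277 + 9 \left(-214\right) = -2277 - 1926 = -4203$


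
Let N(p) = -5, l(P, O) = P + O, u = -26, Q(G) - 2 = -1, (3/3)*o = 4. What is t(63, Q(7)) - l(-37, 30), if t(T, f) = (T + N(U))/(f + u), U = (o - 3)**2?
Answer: 117/25 ≈ 4.6800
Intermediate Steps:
o = 4
Q(G) = 1 (Q(G) = 2 - 1 = 1)
U = 1 (U = (4 - 3)**2 = 1**2 = 1)
l(P, O) = O + P
t(T, f) = (-5 + T)/(-26 + f) (t(T, f) = (T - 5)/(f - 26) = (-5 + T)/(-26 + f))
t(63, Q(7)) - l(-37, 30) = (-5 + 63)/(-26 + 1) - (30 - 37) = 58/(-25) - 1*(-7) = -1/25*58 + 7 = -58/25 + 7 = 117/25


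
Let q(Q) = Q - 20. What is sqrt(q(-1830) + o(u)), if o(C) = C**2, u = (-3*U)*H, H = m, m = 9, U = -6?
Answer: sqrt(24394) ≈ 156.19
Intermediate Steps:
H = 9
u = 162 (u = -3*(-6)*9 = 18*9 = 162)
q(Q) = -20 + Q
sqrt(q(-1830) + o(u)) = sqrt((-20 - 1830) + 162**2) = sqrt(-1850 + 26244) = sqrt(24394)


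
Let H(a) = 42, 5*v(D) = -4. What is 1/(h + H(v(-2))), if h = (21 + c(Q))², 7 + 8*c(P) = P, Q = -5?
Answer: 4/1689 ≈ 0.0023683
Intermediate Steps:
c(P) = -7/8 + P/8
v(D) = -⅘ (v(D) = (⅕)*(-4) = -⅘)
h = 1521/4 (h = (21 + (-7/8 + (⅛)*(-5)))² = (21 + (-7/8 - 5/8))² = (21 - 3/2)² = (39/2)² = 1521/4 ≈ 380.25)
1/(h + H(v(-2))) = 1/(1521/4 + 42) = 1/(1689/4) = 4/1689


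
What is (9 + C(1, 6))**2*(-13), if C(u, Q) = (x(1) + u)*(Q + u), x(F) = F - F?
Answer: -3328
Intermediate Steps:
x(F) = 0
C(u, Q) = u*(Q + u) (C(u, Q) = (0 + u)*(Q + u) = u*(Q + u))
(9 + C(1, 6))**2*(-13) = (9 + 1*(6 + 1))**2*(-13) = (9 + 1*7)**2*(-13) = (9 + 7)**2*(-13) = 16**2*(-13) = 256*(-13) = -3328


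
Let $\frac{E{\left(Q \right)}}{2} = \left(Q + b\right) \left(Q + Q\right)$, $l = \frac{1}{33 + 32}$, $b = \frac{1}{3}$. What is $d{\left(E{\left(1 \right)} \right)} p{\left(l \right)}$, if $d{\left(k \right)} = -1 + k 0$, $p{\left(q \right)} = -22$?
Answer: $22$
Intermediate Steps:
$b = \frac{1}{3} \approx 0.33333$
$l = \frac{1}{65} \approx 0.015385$
$E{\left(Q \right)} = 4 Q \left(\frac{1}{3} + Q\right)$ ($E{\left(Q \right)} = 2 \left(Q + \frac{1}{3}\right) \left(Q + Q\right) = 2 \left(\frac{1}{3} + Q\right) 2 Q = 2 \cdot 2 Q \left(\frac{1}{3} + Q\right) = 4 Q \left(\frac{1}{3} + Q\right)$)
$d{\left(k \right)} = -1$ ($d{\left(k \right)} = -1 + 0 = -1$)
$d{\left(E{\left(1 \right)} \right)} p{\left(l \right)} = \left(-1\right) \left(-22\right) = 22$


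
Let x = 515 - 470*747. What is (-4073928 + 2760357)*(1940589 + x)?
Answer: -2088596279994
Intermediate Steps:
x = -350575 (x = 515 - 351090 = -350575)
(-4073928 + 2760357)*(1940589 + x) = (-4073928 + 2760357)*(1940589 - 350575) = -1313571*1590014 = -2088596279994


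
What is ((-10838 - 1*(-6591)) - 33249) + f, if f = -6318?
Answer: -43814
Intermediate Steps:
((-10838 - 1*(-6591)) - 33249) + f = ((-10838 - 1*(-6591)) - 33249) - 6318 = ((-10838 + 6591) - 33249) - 6318 = (-4247 - 33249) - 6318 = -37496 - 6318 = -43814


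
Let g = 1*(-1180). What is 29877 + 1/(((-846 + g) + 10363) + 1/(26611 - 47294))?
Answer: 5151815717773/172434170 ≈ 29877.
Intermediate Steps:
g = -1180
29877 + 1/(((-846 + g) + 10363) + 1/(26611 - 47294)) = 29877 + 1/(((-846 - 1180) + 10363) + 1/(26611 - 47294)) = 29877 + 1/((-2026 + 10363) + 1/(-20683)) = 29877 + 1/(8337 - 1/20683) = 29877 + 1/(172434170/20683) = 29877 + 20683/172434170 = 5151815717773/172434170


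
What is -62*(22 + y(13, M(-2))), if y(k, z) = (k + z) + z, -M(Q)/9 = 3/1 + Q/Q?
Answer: 2294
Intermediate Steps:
M(Q) = -36 (M(Q) = -9*(3/1 + Q/Q) = -9*(3*1 + 1) = -9*(3 + 1) = -9*4 = -36)
y(k, z) = k + 2*z
-62*(22 + y(13, M(-2))) = -62*(22 + (13 + 2*(-36))) = -62*(22 + (13 - 72)) = -62*(22 - 59) = -62*(-37) = 2294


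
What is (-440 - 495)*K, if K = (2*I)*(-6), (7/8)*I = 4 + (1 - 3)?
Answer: 179520/7 ≈ 25646.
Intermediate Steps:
I = 16/7 (I = 8*(4 + (1 - 3))/7 = 8*(4 - 2)/7 = (8/7)*2 = 16/7 ≈ 2.2857)
K = -192/7 (K = (2*(16/7))*(-6) = (32/7)*(-6) = -192/7 ≈ -27.429)
(-440 - 495)*K = (-440 - 495)*(-192/7) = -935*(-192/7) = 179520/7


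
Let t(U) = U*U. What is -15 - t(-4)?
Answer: -31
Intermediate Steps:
t(U) = U²
-15 - t(-4) = -15 - 1*(-4)² = -15 - 1*16 = -15 - 16 = -31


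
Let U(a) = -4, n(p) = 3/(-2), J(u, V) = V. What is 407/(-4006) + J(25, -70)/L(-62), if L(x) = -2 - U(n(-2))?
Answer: -140617/4006 ≈ -35.102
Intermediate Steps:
n(p) = -3/2 (n(p) = 3*(-1/2) = -3/2)
L(x) = 2 (L(x) = -2 - 1*(-4) = -2 + 4 = 2)
407/(-4006) + J(25, -70)/L(-62) = 407/(-4006) - 70/2 = 407*(-1/4006) - 70*1/2 = -407/4006 - 35 = -140617/4006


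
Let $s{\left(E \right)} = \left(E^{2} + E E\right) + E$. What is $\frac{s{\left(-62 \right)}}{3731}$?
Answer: $\frac{186}{91} \approx 2.044$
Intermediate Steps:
$s{\left(E \right)} = E + 2 E^{2}$ ($s{\left(E \right)} = \left(E^{2} + E^{2}\right) + E = 2 E^{2} + E = E + 2 E^{2}$)
$\frac{s{\left(-62 \right)}}{3731} = \frac{\left(-62\right) \left(1 + 2 \left(-62\right)\right)}{3731} = - 62 \left(1 - 124\right) \frac{1}{3731} = \left(-62\right) \left(-123\right) \frac{1}{3731} = 7626 \cdot \frac{1}{3731} = \frac{186}{91}$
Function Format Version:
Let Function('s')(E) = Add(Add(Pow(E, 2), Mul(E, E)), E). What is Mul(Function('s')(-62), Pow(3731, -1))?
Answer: Rational(186, 91) ≈ 2.0440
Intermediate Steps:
Function('s')(E) = Add(E, Mul(2, Pow(E, 2))) (Function('s')(E) = Add(Add(Pow(E, 2), Pow(E, 2)), E) = Add(Mul(2, Pow(E, 2)), E) = Add(E, Mul(2, Pow(E, 2))))
Mul(Function('s')(-62), Pow(3731, -1)) = Mul(Mul(-62, Add(1, Mul(2, -62))), Pow(3731, -1)) = Mul(Mul(-62, Add(1, -124)), Rational(1, 3731)) = Mul(Mul(-62, -123), Rational(1, 3731)) = Mul(7626, Rational(1, 3731)) = Rational(186, 91)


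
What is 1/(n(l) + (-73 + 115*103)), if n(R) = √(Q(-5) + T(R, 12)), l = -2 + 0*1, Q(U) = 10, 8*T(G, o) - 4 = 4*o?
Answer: 7848/92386645 - √66/277159935 ≈ 8.4918e-5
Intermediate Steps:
T(G, o) = ½ + o/2 (T(G, o) = ½ + (4*o)/8 = ½ + o/2)
l = -2 (l = -2 + 0 = -2)
n(R) = √66/2 (n(R) = √(10 + (½ + (½)*12)) = √(10 + (½ + 6)) = √(10 + 13/2) = √(33/2) = √66/2)
1/(n(l) + (-73 + 115*103)) = 1/(√66/2 + (-73 + 115*103)) = 1/(√66/2 + (-73 + 11845)) = 1/(√66/2 + 11772) = 1/(11772 + √66/2)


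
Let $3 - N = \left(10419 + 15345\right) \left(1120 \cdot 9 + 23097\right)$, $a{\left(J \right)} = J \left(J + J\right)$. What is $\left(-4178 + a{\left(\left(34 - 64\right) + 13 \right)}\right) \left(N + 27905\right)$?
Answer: $3077079552000$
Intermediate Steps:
$a{\left(J \right)} = 2 J^{2}$ ($a{\left(J \right)} = J 2 J = 2 J^{2}$)
$N = -854772225$ ($N = 3 - \left(10419 + 15345\right) \left(1120 \cdot 9 + 23097\right) = 3 - 25764 \left(10080 + 23097\right) = 3 - 25764 \cdot 33177 = 3 - 854772228 = -854772225$)
$\left(-4178 + a{\left(\left(34 - 64\right) + 13 \right)}\right) \left(N + 27905\right) = \left(-4178 + 2 \left(\left(34 - 64\right) + 13\right)^{2}\right) \left(-854772225 + 27905\right) = \left(-4178 + 2 \left(-30 + 13\right)^{2}\right) \left(-854744320\right) = \left(-4178 + 2 \left(-17\right)^{2}\right) \left(-854744320\right) = \left(-4178 + 2 \cdot 289\right) \left(-854744320\right) = \left(-4178 + 578\right) \left(-854744320\right) = \left(-3600\right) \left(-854744320\right) = 3077079552000$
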